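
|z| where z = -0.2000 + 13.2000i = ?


|z| = sqrt((-0.2)^2 + 13.2^2) = sqrt(0.04 + 174.24) = sqrt(174.28) = 13.2015

|z| = 13.2015


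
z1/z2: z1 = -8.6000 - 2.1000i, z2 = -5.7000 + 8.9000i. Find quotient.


Conjugate of z2 = -5.7000 - 8.9000i
Numerator: (-8.6000 - 2.1000i)(-5.7000 - 8.9000i) = 30.3300 + 88.5100i
Denominator: (-5.7)^2 + 8.9^2 = 111.7
Result = (30.3300 + 88.5100i)/111.7

0.2715 + 0.7924i


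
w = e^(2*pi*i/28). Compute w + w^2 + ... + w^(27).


With w = e^(2*pi*i/28), all 28 of the 28th roots of unity w^0 = 1, w, ..., w^(27) sum to 0: 1 + w + ... + w^(27) = (1 - w^28)/(1 - w) = 0 since w^28 = 1, w ≠ 1.
Removing the root 1: w + w^2 + ... + w^(27) = 0 - 1 = -1

Sum = -1


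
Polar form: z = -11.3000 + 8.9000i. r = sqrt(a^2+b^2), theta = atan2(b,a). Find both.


r = sqrt(127.69+79.21) = sqrt(206.9) = 14.3840
theta = atan2(8.9, -11.3) = 141.7757 degrees

r = 14.3840, theta = 141.7757 degrees


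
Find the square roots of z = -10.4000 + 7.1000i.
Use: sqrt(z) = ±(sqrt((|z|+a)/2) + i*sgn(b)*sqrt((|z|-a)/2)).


|z| = sqrt(108.16+50.41) = 12.5925
sqrt((|z|+a)/2) = sqrt((12.5925+(-10.4))/2) = sqrt(1.0962) = 1.0470
sqrt((|z|-a)/2) = sqrt((12.5925-(-10.4))/2) = sqrt(11.4962) = 3.3906

±(1.0470 + 3.3906i) i.e. 1.0470 + 3.3906i and -1.0470 - 3.3906i


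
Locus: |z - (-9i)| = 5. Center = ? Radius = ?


|z - z0| = r is a circle with center z0 and radius r.
Center = (0, -9), radius = 5

Circle with center (0, -9) and radius 5


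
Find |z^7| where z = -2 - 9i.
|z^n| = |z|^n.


|z| = sqrt(4+81) = sqrt(85) = 9.2195
|z^7| = |z|^7 = (sqrt(85))^7 = 85^3 * sqrt(85) = 614125*sqrt(85)

|z^7| = 614125*sqrt(85) ≈ 5661952.7398


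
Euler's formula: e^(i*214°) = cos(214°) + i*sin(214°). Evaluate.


cos(214°) = -0.8290
sin(214°) = -0.5592

e^(i*214°) = -0.8290 - 0.5592i


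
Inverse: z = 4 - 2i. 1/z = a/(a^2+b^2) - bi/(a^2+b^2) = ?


|z|^2 = 16+4 = 20
1/z = (4 + 2i)/20

1/z = 0.2000 + 0.1000i


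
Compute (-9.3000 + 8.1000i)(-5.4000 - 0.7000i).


Real = -9.3*(-5.4) - 8.1*(-0.7) = 50.22 - (-5.67) = 55.89
Imag = -9.3*(-0.7) - (5.4)*8.1 = 6.51 - (43.74) = -37.23

55.8900 - 37.2300i


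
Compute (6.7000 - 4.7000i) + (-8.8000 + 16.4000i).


Real: 6.7 - 8.8 = -2.1
Imag: -4.7 + 16.4 = 11.7

-2.1000 + 11.7000i


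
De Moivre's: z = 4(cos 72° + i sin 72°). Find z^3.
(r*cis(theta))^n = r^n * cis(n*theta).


r^3 = 4^3 = 64
n*theta = 3*72° = 216° = 216° (mod 360)
a = 64*cos(216°) = -51.7771
b = 64*sin(216°) = -37.6183

64 cis(216°) = -51.7771 - 37.6183i


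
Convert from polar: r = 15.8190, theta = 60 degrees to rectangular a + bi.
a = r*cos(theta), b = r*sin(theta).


a = 15.8190*cos(60°) = 15.8190*0.5 = 7.9095
b = 15.8190*sin(60°) = 15.8190*0.86603 = 13.6997

7.9095 + 13.6997i


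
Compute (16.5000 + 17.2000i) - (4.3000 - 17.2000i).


Real: 16.5 - 4.3 = 12.2
Imag: 17.2 + 17.2 = 34.4

12.2000 + 34.4000i


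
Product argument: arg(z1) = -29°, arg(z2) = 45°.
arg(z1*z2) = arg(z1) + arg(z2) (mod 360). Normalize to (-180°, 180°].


arg(z1*z2) = -29° + 45° = 16°
Normalized to (-180°, 180°]: 16°

16°


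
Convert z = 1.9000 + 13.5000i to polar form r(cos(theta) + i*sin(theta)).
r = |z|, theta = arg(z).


r = sqrt(3.61+182.25) = sqrt(185.86) = 13.6330
theta = atan2(13.5, 1.9) = 81.9888 degrees

r = 13.6330, theta = 81.9888 degrees


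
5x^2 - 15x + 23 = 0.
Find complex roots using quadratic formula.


disc = (-15)^2 - 4*5*23 = 225 - 460 = -235
sqrt(|disc|) = sqrt(235) = 15.3297
Real part = 15/(2*5) = 1.5000
Imag part = 15.3297/(2*5) = 1.5330

1.5000 ± 1.5330i


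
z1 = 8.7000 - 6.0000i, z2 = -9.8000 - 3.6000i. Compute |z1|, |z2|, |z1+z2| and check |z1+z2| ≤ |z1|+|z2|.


|z1| = sqrt(8.7^2 + (-6)^2) = sqrt(111.69) = 10.5683
|z2| = sqrt((-9.8)^2 + (-3.6)^2) = sqrt(109) = 10.4403
z1+z2 = -1.1000 - 9.6000i
|z1+z2| = sqrt(93.37) = 9.6628
|z1|+|z2| = 10.5683 + 10.4403 = 21.0086

|z1+z2| = 9.6628 ≤ |z1|+|z2| = 21.0086 (verified)


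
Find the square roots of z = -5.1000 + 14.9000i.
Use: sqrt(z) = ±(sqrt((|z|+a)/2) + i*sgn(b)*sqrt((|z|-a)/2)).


|z| = sqrt(26.01+222.01) = 15.7487
sqrt((|z|+a)/2) = sqrt((15.7487+(-5.1))/2) = sqrt(5.3243) = 2.3074
sqrt((|z|-a)/2) = sqrt((15.7487-(-5.1))/2) = sqrt(10.4243) = 3.2287

±(2.3074 + 3.2287i) i.e. 2.3074 + 3.2287i and -2.3074 - 3.2287i


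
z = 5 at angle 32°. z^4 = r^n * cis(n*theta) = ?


r^4 = 5^4 = 625
n*theta = 4*32° = 128° = 128° (mod 360)
a = 625*cos(128°) = -384.7884
b = 625*sin(128°) = 492.5067

625 cis(128°) = -384.7884 + 492.5067i


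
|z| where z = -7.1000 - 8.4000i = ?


|z| = sqrt((-7.1)^2 + (-8.4)^2) = sqrt(50.41 + 70.56) = sqrt(120.97) = 10.9986

|z| = 10.9986


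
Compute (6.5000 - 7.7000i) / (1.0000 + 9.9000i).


Conjugate of z2 = 1.0000 - 9.9000i
Numerator: (6.5000 - 7.7000i)(1.0000 - 9.9000i) = -69.7300 - 72.0500i
Denominator: 1^2 + 9.9^2 = 99.01
Result = (-69.7300 - 72.0500i)/99.01

-0.7043 - 0.7277i


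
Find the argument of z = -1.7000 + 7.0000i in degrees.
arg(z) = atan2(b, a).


Re = -1.7, Im = 7
arg = atan2(7, -1.7) = 103.6504 degrees

arg(z) = 103.6504 degrees


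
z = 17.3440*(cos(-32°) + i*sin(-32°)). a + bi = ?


a = 17.3440*cos(-32°) = 17.3440*0.848048 = 14.7085
b = 17.3440*sin(-32°) = 17.3440*(-0.52992) = -9.1909

14.7085 - 9.1909i


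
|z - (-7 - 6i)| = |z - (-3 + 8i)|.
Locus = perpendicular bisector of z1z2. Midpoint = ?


Equal distances means the locus is the perpendicular bisector of z1 and z2.
Midpoint = ((-7+(-3))/2, (-6+8)/2) = (-5.0000, 1.0000)

Perpendicular bisector through (-5.0000, 1.0000)


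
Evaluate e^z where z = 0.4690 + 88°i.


e^0.4690 = 1.5984
cos(88°) = 0.0349
sin(88°) = 0.9994
Real = 1.5984*0.0349 = 0.0558
Imag = 1.5984*0.9994 = 1.5974

0.0558 + 1.5974i


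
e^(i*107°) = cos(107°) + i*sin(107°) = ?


cos(107°) = -0.2924
sin(107°) = 0.9563

e^(i*107°) = -0.2924 + 0.9563i


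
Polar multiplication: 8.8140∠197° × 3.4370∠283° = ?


r = 8.8140 * 3.4370 = 30.2937
theta = 197° + 283° = 480° = 120° (mod 360)

30.2937 cis(120°)


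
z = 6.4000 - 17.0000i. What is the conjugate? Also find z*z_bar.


z_bar = 6.4000 + 17.0000i
z*z_bar = 6.4^2 + (-17)^2 = 40.96 + 289 = 329.96

z_bar = 6.4000 + 17.0000i, z*z_bar = 329.96


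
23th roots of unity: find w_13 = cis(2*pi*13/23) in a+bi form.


Angle = 360*13/23 = 203.4783°
a = cos(203.4783°) = -0.9172
b = sin(203.4783°) = -0.3984

-0.9172 - 0.3984i


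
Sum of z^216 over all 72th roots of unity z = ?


The roots are w_k = w^k with w = e^(2*pi*i/72), and (w^k)^216 = (w^216)^k.
So S = 1 + u + u^2 + ... + u^(71) with u = w^216.
216 = 3*72 + 0, so 216 is a multiple of 72 and u = (w^72)^3 = 1.
Every one of the 72 terms equals 1: S = 72

S = 72


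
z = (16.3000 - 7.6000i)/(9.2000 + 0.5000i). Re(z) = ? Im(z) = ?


Multiply by conjugate: (16.3000 - 7.6000i)(9.2000 - 0.5000i) / (9.2^2 + 0.5^2)
Numerator real = 16.3*9.2 - (7.6)*0.5 = 146.16
Numerator imag = -7.6*9.2 - 16.3*0.5 = -78.07
Denominator = 84.89
Re(z) = 146.16/84.89 = 1.7218
Im(z) = -78.07/84.89 = -0.9197

Re(z) = 1.7218, Im(z) = -0.9197


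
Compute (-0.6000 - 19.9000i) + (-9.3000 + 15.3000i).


Real: -0.6 - 9.3 = -9.9
Imag: -19.9 + 15.3 = -4.6

-9.9000 - 4.6000i


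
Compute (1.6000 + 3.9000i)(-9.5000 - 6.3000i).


Real = 1.6*(-9.5) - 3.9*(-6.3) = -15.2 - (-24.57) = 9.37
Imag = 1.6*(-6.3) - (9.5)*3.9 = -10.08 - (37.05) = -47.13

9.3700 - 47.1300i


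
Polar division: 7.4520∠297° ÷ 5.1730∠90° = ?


r = 7.4520 / 5.1730 = 1.4406
theta = 297° - 90° = 207° = 207° (mod 360)

1.4406 cis(207°)


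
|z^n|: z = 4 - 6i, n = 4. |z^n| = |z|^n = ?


|z| = sqrt(16+36) = sqrt(52) = 7.2111
|z^4| = |z|^4 = (sqrt(52))^4 = 52^2 = 2704

|z^4| = 2704


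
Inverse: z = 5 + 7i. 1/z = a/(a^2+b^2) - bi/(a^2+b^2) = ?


|z|^2 = 25+49 = 74
1/z = (5 - 7i)/74

1/z = 0.0676 - 0.0946i


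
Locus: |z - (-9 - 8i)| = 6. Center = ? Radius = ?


|z - z0| = r is a circle with center z0 and radius r.
Center = (-9, -8), radius = 6

Circle with center (-9, -8) and radius 6


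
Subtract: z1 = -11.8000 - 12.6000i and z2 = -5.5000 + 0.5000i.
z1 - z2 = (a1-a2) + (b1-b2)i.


Real: -11.8 + 5.5 = -6.3
Imag: -12.6 - 0.5 = -13.1

-6.3000 - 13.1000i


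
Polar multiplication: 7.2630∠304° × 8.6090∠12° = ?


r = 7.2630 * 8.6090 = 62.5272
theta = 304° + 12° = 316° = 316° (mod 360)

62.5272 cis(316°)


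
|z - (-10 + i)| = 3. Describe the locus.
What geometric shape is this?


|z - z0| = r is a circle with center z0 and radius r.
Center = (-10, 1), radius = 3

Circle with center (-10, 1) and radius 3


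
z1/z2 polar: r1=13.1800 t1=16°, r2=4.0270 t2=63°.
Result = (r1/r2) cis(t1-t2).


r = 13.1800 / 4.0270 = 3.2729
theta = 16° - 63° = -47° = 313° (mod 360)

3.2729 cis(313°)


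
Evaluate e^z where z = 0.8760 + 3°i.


e^0.8760 = 2.4013
cos(3°) = 0.99863
sin(3°) = 0.05234
Real = 2.4013*0.99863 = 2.3980
Imag = 2.4013*0.05234 = 0.1257

2.3980 + 0.1257i


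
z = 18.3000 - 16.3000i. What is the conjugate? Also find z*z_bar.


z_bar = 18.3000 + 16.3000i
z*z_bar = 18.3^2 + (-16.3)^2 = 334.89 + 265.69 = 600.58

z_bar = 18.3000 + 16.3000i, z*z_bar = 600.58


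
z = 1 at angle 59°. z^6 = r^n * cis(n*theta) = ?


r^6 = 1^6 = 1
n*theta = 6*59° = 354° = 354° (mod 360)
a = 1*cos(354°) = 0.9945
b = 1*sin(354°) = -0.1045

1 cis(354°) = 0.9945 - 0.1045i


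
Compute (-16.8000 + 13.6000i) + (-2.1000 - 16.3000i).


Real: -16.8 - 2.1 = -18.9
Imag: 13.6 - 16.3 = -2.7

-18.9000 - 2.7000i


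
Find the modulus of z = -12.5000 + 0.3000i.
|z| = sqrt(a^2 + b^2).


|z| = sqrt((-12.5)^2 + 0.3^2) = sqrt(156.25 + 0.09) = sqrt(156.34) = 12.5036

|z| = 12.5036


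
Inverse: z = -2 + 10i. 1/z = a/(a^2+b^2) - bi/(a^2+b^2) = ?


|z|^2 = 4+100 = 104
1/z = (-2 - 10i)/104

1/z = -0.0192 - 0.0962i


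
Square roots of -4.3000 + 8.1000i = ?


|z| = sqrt(18.49+65.61) = 9.1706
sqrt((|z|+a)/2) = sqrt((9.1706+(-4.3))/2) = sqrt(2.4353) = 1.5605
sqrt((|z|-a)/2) = sqrt((9.1706-(-4.3))/2) = sqrt(6.7353) = 2.5952

±(1.5605 + 2.5952i) i.e. 1.5605 + 2.5952i and -1.5605 - 2.5952i


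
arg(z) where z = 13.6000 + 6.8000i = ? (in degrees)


Re = 13.6, Im = 6.8
arg = atan2(6.8, 13.6) = 26.5651 degrees

arg(z) = 26.5651 degrees


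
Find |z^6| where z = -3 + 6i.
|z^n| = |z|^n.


|z| = sqrt(9+36) = sqrt(45) = 6.7082
|z^6| = |z|^6 = (sqrt(45))^6 = 45^3 = 91125

|z^6| = 91125


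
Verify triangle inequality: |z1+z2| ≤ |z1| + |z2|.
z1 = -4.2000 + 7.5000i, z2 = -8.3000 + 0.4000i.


|z1| = sqrt((-4.2)^2 + 7.5^2) = sqrt(73.89) = 8.5959
|z2| = sqrt((-8.3)^2 + 0.4^2) = sqrt(69.05) = 8.3096
z1+z2 = -12.5000 + 7.9000i
|z1+z2| = sqrt(218.66) = 14.7872
|z1|+|z2| = 8.5959 + 8.3096 = 16.9055

|z1+z2| = 14.7872 ≤ |z1|+|z2| = 16.9055 (verified)


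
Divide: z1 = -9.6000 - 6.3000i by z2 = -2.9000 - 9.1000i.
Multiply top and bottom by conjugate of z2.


Conjugate of z2 = -2.9000 + 9.1000i
Numerator: (-9.6000 - 6.3000i)(-2.9000 + 9.1000i) = 85.1700 - 69.0900i
Denominator: (-2.9)^2 + (-9.1)^2 = 91.22
Result = (85.1700 - 69.0900i)/91.22

0.9337 - 0.7574i


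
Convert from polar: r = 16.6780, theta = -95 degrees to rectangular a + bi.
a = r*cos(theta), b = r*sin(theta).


a = 16.6780*cos(-95°) = 16.6780*(-0.087156) = -1.4536
b = 16.6780*sin(-95°) = 16.6780*(-0.99619) = -16.6145

-1.4536 - 16.6145i


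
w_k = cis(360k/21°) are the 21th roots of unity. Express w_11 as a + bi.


Angle = 360*11/21 = 188.5714°
a = cos(188.5714°) = -0.9888
b = sin(188.5714°) = -0.1490

-0.9888 - 0.1490i


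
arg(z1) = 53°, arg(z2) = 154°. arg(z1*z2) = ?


arg(z1*z2) = 53° + 154° = 207°
Normalized to (-180°, 180°]: -153°

-153°


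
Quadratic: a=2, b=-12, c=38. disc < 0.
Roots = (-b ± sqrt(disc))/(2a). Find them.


disc = (-12)^2 - 4*2*38 = 144 - 304 = -160
sqrt(|disc|) = sqrt(160) = 12.6491
Real part = 12/(2*2) = 3.0000
Imag part = 12.6491/(2*2) = 3.1623

3.0000 ± 3.1623i


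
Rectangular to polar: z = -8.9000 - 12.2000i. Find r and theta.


r = sqrt(79.21+148.84) = sqrt(228.05) = 15.1013
theta = atan2(-12.2, -8.9) = -126.1111 degrees

r = 15.1013, theta = -126.1111 degrees


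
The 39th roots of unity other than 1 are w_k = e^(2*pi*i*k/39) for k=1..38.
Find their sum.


With w = e^(2*pi*i/39), all 39 of the 39th roots of unity w^0 = 1, w, ..., w^(38) sum to 0: 1 + w + ... + w^(38) = (1 - w^39)/(1 - w) = 0 since w^39 = 1, w ≠ 1.
Removing the root 1: w + w^2 + ... + w^(38) = 0 - 1 = -1

Sum = -1


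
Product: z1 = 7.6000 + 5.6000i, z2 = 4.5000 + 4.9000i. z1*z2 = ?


Real = 7.6*4.5 - 5.6*4.9 = 34.2 - 27.44 = 6.76
Imag = 7.6*4.9 + 4.5*5.6 = 37.24 + 25.2 = 62.44

6.7600 + 62.4400i


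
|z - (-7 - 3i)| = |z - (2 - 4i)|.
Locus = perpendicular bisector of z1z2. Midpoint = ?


Equal distances means the locus is the perpendicular bisector of z1 and z2.
Midpoint = ((-7+2)/2, (-3+(-4))/2) = (-2.5000, -3.5000)

Perpendicular bisector through (-2.5000, -3.5000)


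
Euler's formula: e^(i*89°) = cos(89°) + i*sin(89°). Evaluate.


cos(89°) = 0.0175
sin(89°) = 0.9998

e^(i*89°) = 0.0175 + 0.9998i


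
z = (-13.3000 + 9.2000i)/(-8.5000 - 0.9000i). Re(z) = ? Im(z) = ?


Multiply by conjugate: (-13.3000 + 9.2000i)(-8.5000 + 0.9000i) / ((-8.5)^2 + (-0.9)^2)
Numerator real = -13.3*(-8.5) + 9.2*(-0.9) = 104.77
Numerator imag = 9.2*(-8.5) - (-13.3)*(-0.9) = -90.17
Denominator = 73.06
Re(z) = 104.77/73.06 = 1.4340
Im(z) = -90.17/73.06 = -1.2342

Re(z) = 1.4340, Im(z) = -1.2342


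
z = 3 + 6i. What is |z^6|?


|z| = sqrt(9+36) = sqrt(45) = 6.7082
|z^6| = |z|^6 = (sqrt(45))^6 = 45^3 = 91125

|z^6| = 91125


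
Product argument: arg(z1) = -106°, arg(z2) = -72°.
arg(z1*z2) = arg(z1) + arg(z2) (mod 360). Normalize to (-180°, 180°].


arg(z1*z2) = -106° - 72° = -178°
Normalized to (-180°, 180°]: -178°

-178°


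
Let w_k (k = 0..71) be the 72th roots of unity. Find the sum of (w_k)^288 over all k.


The roots are w_k = w^k with w = e^(2*pi*i/72), and (w^k)^288 = (w^288)^k.
So S = 1 + u + u^2 + ... + u^(71) with u = w^288.
288 = 4*72 + 0, so 288 is a multiple of 72 and u = (w^72)^4 = 1.
Every one of the 72 terms equals 1: S = 72

S = 72


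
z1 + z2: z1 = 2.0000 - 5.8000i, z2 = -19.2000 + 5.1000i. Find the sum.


Real: 2 - 19.2 = -17.2
Imag: -5.8 + 5.1 = -0.7

-17.2000 - 0.7000i


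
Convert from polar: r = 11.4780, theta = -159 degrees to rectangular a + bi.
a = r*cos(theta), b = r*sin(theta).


a = 11.4780*cos(-159°) = 11.4780*(-0.93358) = -10.7156
b = 11.4780*sin(-159°) = 11.4780*(-0.358368) = -4.1133

-10.7156 - 4.1133i


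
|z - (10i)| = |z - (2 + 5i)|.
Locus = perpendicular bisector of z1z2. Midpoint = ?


Equal distances means the locus is the perpendicular bisector of z1 and z2.
Midpoint = ((0+2)/2, (10+5)/2) = (1.0000, 7.5000)

Perpendicular bisector through (1.0000, 7.5000)


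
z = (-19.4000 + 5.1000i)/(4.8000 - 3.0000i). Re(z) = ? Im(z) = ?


Multiply by conjugate: (-19.4000 + 5.1000i)(4.8000 + 3.0000i) / (4.8^2 + (-3)^2)
Numerator real = -19.4*4.8 + 5.1*(-3) = -108.42
Numerator imag = 5.1*4.8 - (-19.4)*(-3) = -33.72
Denominator = 32.04
Re(z) = -108.42/32.04 = -3.3839
Im(z) = -33.72/32.04 = -1.0524

Re(z) = -3.3839, Im(z) = -1.0524


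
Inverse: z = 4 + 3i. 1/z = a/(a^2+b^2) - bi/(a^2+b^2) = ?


|z|^2 = 16+9 = 25
1/z = (4 - 3i)/25

1/z = 0.1600 - 0.1200i


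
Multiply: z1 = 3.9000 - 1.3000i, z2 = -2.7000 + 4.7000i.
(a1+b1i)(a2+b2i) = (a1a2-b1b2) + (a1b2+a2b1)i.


Real = 3.9*(-2.7) - (-1.3)*4.7 = -10.53 - (-6.11) = -4.42
Imag = 3.9*4.7 - (2.7)*(-1.3) = 18.33 + 3.51 = 21.84

-4.4200 + 21.8400i


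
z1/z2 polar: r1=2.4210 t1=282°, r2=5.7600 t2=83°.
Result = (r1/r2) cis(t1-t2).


r = 2.4210 / 5.7600 = 0.4203
theta = 282° - 83° = 199° = 199° (mod 360)

0.4203 cis(199°)


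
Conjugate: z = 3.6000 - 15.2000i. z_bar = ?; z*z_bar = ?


z_bar = 3.6000 + 15.2000i
z*z_bar = 3.6^2 + (-15.2)^2 = 12.96 + 231.04 = 244

z_bar = 3.6000 + 15.2000i, z*z_bar = 244


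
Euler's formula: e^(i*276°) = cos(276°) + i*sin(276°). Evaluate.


cos(276°) = 0.1045
sin(276°) = -0.9945

e^(i*276°) = 0.1045 - 0.9945i


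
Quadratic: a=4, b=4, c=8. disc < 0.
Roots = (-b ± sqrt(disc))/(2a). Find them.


disc = 4^2 - 4*4*8 = 16 - 128 = -112
sqrt(|disc|) = sqrt(112) = 10.5830
Real part = -4/(2*4) = -0.5000
Imag part = 10.5830/(2*4) = 1.3229

-0.5000 ± 1.3229i


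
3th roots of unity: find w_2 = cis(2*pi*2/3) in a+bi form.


Angle = 360*2/3 = 240°
a = cos(240°) = -0.5000
b = sin(240°) = -0.8660

-0.5000 - 0.8660i


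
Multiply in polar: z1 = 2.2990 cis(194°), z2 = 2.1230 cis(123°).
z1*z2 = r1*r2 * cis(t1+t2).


r = 2.2990 * 2.1230 = 4.8808
theta = 194° + 123° = 317° = 317° (mod 360)

4.8808 cis(317°)


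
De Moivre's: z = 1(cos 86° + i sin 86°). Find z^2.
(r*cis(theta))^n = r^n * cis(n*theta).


r^2 = 1^2 = 1
n*theta = 2*86° = 172° = 172° (mod 360)
a = 1*cos(172°) = -0.9903
b = 1*sin(172°) = 0.1392

1 cis(172°) = -0.9903 + 0.1392i


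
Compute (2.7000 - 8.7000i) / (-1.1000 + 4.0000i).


Conjugate of z2 = -1.1000 - 4.0000i
Numerator: (2.7000 - 8.7000i)(-1.1000 - 4.0000i) = -37.7700 - 1.2300i
Denominator: (-1.1)^2 + 4^2 = 17.21
Result = (-37.7700 - 1.2300i)/17.21

-2.1947 - 0.0715i


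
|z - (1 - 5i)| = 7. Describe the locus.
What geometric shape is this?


|z - z0| = r is a circle with center z0 and radius r.
Center = (1, -5), radius = 7

Circle with center (1, -5) and radius 7


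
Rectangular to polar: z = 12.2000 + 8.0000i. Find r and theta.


r = sqrt(148.84+64) = sqrt(212.84) = 14.5890
theta = atan2(8, 12.2) = 33.2544 degrees

r = 14.5890, theta = 33.2544 degrees


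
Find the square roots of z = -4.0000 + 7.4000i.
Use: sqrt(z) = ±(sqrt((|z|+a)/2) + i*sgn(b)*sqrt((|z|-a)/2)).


|z| = sqrt(16+54.76) = 8.4119
sqrt((|z|+a)/2) = sqrt((8.4119+(-4))/2) = sqrt(2.2059) = 1.4852
sqrt((|z|-a)/2) = sqrt((8.4119-(-4))/2) = sqrt(6.2059) = 2.4912

±(1.4852 + 2.4912i) i.e. 1.4852 + 2.4912i and -1.4852 - 2.4912i


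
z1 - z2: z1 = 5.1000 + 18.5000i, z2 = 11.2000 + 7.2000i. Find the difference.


Real: 5.1 - 11.2 = -6.1
Imag: 18.5 - 7.2 = 11.3

-6.1000 + 11.3000i


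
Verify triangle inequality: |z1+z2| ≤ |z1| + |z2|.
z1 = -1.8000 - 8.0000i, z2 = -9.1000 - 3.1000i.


|z1| = sqrt((-1.8)^2 + (-8)^2) = sqrt(67.24) = 8.2000
|z2| = sqrt((-9.1)^2 + (-3.1)^2) = sqrt(92.42) = 9.6135
z1+z2 = -10.9000 - 11.1000i
|z1+z2| = sqrt(242.02) = 15.5570
|z1|+|z2| = 8.2000 + 9.6135 = 17.8135

|z1+z2| = 15.5570 ≤ |z1|+|z2| = 17.8135 (verified)


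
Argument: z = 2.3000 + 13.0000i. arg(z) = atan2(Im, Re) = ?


Re = 2.3, Im = 13
arg = atan2(13, 2.3) = 79.9669 degrees

arg(z) = 79.9669 degrees


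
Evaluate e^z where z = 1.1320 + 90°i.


e^1.1320 = 3.1019
cos(90°) = 0
sin(90°) = 1
Real = 3.1019*0 = 0
Imag = 3.1019*1 = 3.1019

0 + 3.1019i


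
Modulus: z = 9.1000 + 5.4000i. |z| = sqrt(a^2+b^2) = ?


|z| = sqrt(9.1^2 + 5.4^2) = sqrt(82.81 + 29.16) = sqrt(111.97) = 10.5816

|z| = 10.5816


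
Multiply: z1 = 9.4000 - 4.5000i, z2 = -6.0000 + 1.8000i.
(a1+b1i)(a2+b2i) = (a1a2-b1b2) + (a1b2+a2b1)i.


Real = 9.4*(-6) - (-4.5)*1.8 = -56.4 - (-8.1) = -48.3
Imag = 9.4*1.8 - (6)*(-4.5) = 16.92 + 27 = 43.92

-48.3000 + 43.9200i


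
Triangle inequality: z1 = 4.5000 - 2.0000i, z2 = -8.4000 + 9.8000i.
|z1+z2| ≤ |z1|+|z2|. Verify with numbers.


|z1| = sqrt(4.5^2 + (-2)^2) = sqrt(24.25) = 4.9244
|z2| = sqrt((-8.4)^2 + 9.8^2) = sqrt(166.6) = 12.9074
z1+z2 = -3.9000 + 7.8000i
|z1+z2| = sqrt(76.05) = 8.7207
|z1|+|z2| = 4.9244 + 12.9074 = 17.8318

|z1+z2| = 8.7207 ≤ |z1|+|z2| = 17.8318 (verified)


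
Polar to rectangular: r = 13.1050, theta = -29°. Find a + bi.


a = 13.1050*cos(-29°) = 13.1050*0.87462 = 11.4619
b = 13.1050*sin(-29°) = 13.1050*(-0.48481) = -6.3534

11.4619 - 6.3534i


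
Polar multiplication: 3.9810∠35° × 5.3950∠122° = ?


r = 3.9810 * 5.3950 = 21.4775
theta = 35° + 122° = 157° = 157° (mod 360)

21.4775 cis(157°)


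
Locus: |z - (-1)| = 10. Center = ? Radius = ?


|z - z0| = r is a circle with center z0 and radius r.
Center = (-1, 0), radius = 10

Circle with center (-1, 0) and radius 10


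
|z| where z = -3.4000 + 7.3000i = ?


|z| = sqrt((-3.4)^2 + 7.3^2) = sqrt(11.56 + 53.29) = sqrt(64.85) = 8.0529

|z| = 8.0529


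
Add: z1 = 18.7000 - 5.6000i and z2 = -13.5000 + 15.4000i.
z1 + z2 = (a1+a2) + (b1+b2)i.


Real: 18.7 - 13.5 = 5.2
Imag: -5.6 + 15.4 = 9.8

5.2000 + 9.8000i


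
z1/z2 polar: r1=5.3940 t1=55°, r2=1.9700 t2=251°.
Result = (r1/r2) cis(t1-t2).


r = 5.3940 / 1.9700 = 2.7381
theta = 55° - 251° = -196° = 164° (mod 360)

2.7381 cis(164°)


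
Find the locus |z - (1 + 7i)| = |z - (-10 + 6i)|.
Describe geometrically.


Equal distances means the locus is the perpendicular bisector of z1 and z2.
Midpoint = ((1+(-10))/2, (7+6)/2) = (-4.5000, 6.5000)

Perpendicular bisector through (-4.5000, 6.5000)


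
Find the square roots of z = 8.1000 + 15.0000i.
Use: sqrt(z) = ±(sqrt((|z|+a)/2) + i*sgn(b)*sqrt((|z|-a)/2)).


|z| = sqrt(65.61+225) = 17.0473
sqrt((|z|+a)/2) = sqrt((17.0473+8.1)/2) = sqrt(12.5736) = 3.5459
sqrt((|z|-a)/2) = sqrt((17.0473-8.1)/2) = sqrt(4.4736) = 2.1151

±(3.5459 + 2.1151i) i.e. 3.5459 + 2.1151i and -3.5459 - 2.1151i


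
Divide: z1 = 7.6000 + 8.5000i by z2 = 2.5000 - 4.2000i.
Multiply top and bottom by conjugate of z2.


Conjugate of z2 = 2.5000 + 4.2000i
Numerator: (7.6000 + 8.5000i)(2.5000 + 4.2000i) = -16.7000 + 53.1700i
Denominator: 2.5^2 + (-4.2)^2 = 23.89
Result = (-16.7000 + 53.1700i)/23.89

-0.6990 + 2.2256i


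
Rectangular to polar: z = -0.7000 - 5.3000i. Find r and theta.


r = sqrt(0.49+28.09) = sqrt(28.58) = 5.3460
theta = atan2(-5.3, -0.7) = -97.5238 degrees

r = 5.3460, theta = -97.5238 degrees


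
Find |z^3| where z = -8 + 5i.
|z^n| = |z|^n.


|z| = sqrt(64+25) = sqrt(89) = 9.4340
|z^3| = |z|^3 = (sqrt(89))^3 = 89*sqrt(89)

|z^3| = 89*sqrt(89) ≈ 839.6243


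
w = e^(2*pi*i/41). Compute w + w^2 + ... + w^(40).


With w = e^(2*pi*i/41), all 41 of the 41th roots of unity w^0 = 1, w, ..., w^(40) sum to 0: 1 + w + ... + w^(40) = (1 - w^41)/(1 - w) = 0 since w^41 = 1, w ≠ 1.
Removing the root 1: w + w^2 + ... + w^(40) = 0 - 1 = -1

Sum = -1


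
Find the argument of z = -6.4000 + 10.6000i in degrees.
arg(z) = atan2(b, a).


Re = -6.4, Im = 10.6
arg = atan2(10.6, -6.4) = 121.1225 degrees

arg(z) = 121.1225 degrees


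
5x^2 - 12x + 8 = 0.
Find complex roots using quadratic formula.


disc = (-12)^2 - 4*5*8 = 144 - 160 = -16
sqrt(|disc|) = sqrt(16) = 4.0000
Real part = 12/(2*5) = 1.2000
Imag part = 4.0000/(2*5) = 0.4000

1.2000 ± 0.4000i


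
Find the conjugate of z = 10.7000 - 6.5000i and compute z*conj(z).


z_bar = 10.7000 + 6.5000i
z*z_bar = 10.7^2 + (-6.5)^2 = 114.49 + 42.25 = 156.74

z_bar = 10.7000 + 6.5000i, z*z_bar = 156.74


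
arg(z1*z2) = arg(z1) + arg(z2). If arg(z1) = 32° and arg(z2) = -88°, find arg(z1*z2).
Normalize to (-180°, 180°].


arg(z1*z2) = 32° - 88° = -56°
Normalized to (-180°, 180°]: -56°

-56°


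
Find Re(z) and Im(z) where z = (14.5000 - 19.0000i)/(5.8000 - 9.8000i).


Multiply by conjugate: (14.5000 - 19.0000i)(5.8000 + 9.8000i) / (5.8^2 + (-9.8)^2)
Numerator real = 14.5*5.8 - (19)*(-9.8) = 270.3
Numerator imag = -19*5.8 - 14.5*(-9.8) = 31.9
Denominator = 129.68
Re(z) = 270.3/129.68 = 2.0844
Im(z) = 31.9/129.68 = 0.2460

Re(z) = 2.0844, Im(z) = 0.2460


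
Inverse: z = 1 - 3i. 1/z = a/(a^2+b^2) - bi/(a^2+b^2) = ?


|z|^2 = 1+9 = 10
1/z = (1 + 3i)/10

1/z = 0.1000 + 0.3000i


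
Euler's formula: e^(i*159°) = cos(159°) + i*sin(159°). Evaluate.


cos(159°) = -0.9336
sin(159°) = 0.3584

e^(i*159°) = -0.9336 + 0.3584i


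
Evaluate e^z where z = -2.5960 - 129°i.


e^-2.5960 = 0.0746
cos(-129°) = -0.6293
sin(-129°) = -0.7771
Real = 0.0746*(-0.6293) = -0.0469
Imag = 0.0746*(-0.7771) = -0.0580

-0.0469 - 0.0580i


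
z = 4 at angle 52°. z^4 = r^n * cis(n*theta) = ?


r^4 = 4^4 = 256
n*theta = 4*52° = 208° = 208° (mod 360)
a = 256*cos(208°) = -226.0346
b = 256*sin(208°) = -120.1847

256 cis(208°) = -226.0346 - 120.1847i


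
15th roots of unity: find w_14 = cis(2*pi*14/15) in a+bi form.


Angle = 360*14/15 = 336°
a = cos(336°) = 0.9135
b = sin(336°) = -0.4067

0.9135 - 0.4067i


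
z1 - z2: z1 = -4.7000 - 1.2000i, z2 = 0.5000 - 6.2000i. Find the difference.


Real: -4.7 - 0.5 = -5.2
Imag: -1.2 + 6.2 = 5

-5.2000 + 5.0000i


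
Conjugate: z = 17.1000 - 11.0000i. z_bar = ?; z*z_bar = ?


z_bar = 17.1000 + 11.0000i
z*z_bar = 17.1^2 + (-11)^2 = 292.41 + 121 = 413.41

z_bar = 17.1000 + 11.0000i, z*z_bar = 413.41


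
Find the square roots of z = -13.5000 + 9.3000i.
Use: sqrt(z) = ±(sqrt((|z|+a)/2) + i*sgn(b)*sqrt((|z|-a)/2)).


|z| = sqrt(182.25+86.49) = 16.3933
sqrt((|z|+a)/2) = sqrt((16.3933+(-13.5))/2) = sqrt(1.4466) = 1.2028
sqrt((|z|-a)/2) = sqrt((16.3933-(-13.5))/2) = sqrt(14.9466) = 3.8661

±(1.2028 + 3.8661i) i.e. 1.2028 + 3.8661i and -1.2028 - 3.8661i


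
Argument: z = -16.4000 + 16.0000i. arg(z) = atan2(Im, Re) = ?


Re = -16.4, Im = 16
arg = atan2(16, -16.4) = 135.7073 degrees

arg(z) = 135.7073 degrees


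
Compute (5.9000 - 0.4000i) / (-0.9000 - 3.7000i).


Conjugate of z2 = -0.9000 + 3.7000i
Numerator: (5.9000 - 0.4000i)(-0.9000 + 3.7000i) = -3.8300 + 22.1900i
Denominator: (-0.9)^2 + (-3.7)^2 = 14.5
Result = (-3.8300 + 22.1900i)/14.5

-0.2641 + 1.5303i


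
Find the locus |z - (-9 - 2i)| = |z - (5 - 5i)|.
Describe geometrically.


Equal distances means the locus is the perpendicular bisector of z1 and z2.
Midpoint = ((-9+5)/2, (-2+(-5))/2) = (-2.0000, -3.5000)

Perpendicular bisector through (-2.0000, -3.5000)


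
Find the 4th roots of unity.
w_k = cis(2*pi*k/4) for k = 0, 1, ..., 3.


The 4th roots of unity are cis(360k/4°) for k=0..3
Angle step = 360/4 = 90°
Primitive root: cis(90°)
Primitive root = 0 + 1.0000i

4 roots at angles: 0°, 90°, 180°, 270°


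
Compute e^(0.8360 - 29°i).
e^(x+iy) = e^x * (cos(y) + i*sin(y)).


e^0.8360 = 2.30712
cos(-29°) = 0.87462
sin(-29°) = -0.4848
Real = 2.30712*0.87462 = 2.0179
Imag = 2.30712*(-0.4848) = -1.1185

2.0179 - 1.1185i


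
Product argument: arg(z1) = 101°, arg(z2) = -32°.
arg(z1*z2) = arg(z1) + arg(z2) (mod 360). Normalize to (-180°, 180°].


arg(z1*z2) = 101° - 32° = 69°
Normalized to (-180°, 180°]: 69°

69°


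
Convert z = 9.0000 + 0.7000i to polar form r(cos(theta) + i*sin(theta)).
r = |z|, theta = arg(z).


r = sqrt(81+0.49) = sqrt(81.49) = 9.0272
theta = atan2(0.7, 9) = 4.4474 degrees

r = 9.0272, theta = 4.4474 degrees


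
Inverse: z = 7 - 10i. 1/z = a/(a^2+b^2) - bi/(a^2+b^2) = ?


|z|^2 = 49+100 = 149
1/z = (7 + 10i)/149

1/z = 0.0470 + 0.0671i


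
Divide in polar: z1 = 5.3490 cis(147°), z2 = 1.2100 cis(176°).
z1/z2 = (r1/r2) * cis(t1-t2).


r = 5.3490 / 1.2100 = 4.4207
theta = 147° - 176° = -29° = 331° (mod 360)

4.4207 cis(331°)


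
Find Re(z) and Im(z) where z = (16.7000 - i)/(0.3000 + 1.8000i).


Multiply by conjugate: (16.7000 - i)(0.3000 - 1.8000i) / (0.3^2 + 1.8^2)
Numerator real = 16.7*0.3 - (1)*1.8 = 3.21
Numerator imag = -1*0.3 - 16.7*1.8 = -30.36
Denominator = 3.33
Re(z) = 3.21/3.33 = 0.9640
Im(z) = -30.36/3.33 = -9.1171

Re(z) = 0.9640, Im(z) = -9.1171


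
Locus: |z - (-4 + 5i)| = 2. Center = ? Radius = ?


|z - z0| = r is a circle with center z0 and radius r.
Center = (-4, 5), radius = 2

Circle with center (-4, 5) and radius 2


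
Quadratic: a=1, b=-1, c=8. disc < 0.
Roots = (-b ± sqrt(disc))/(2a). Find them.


disc = (-1)^2 - 4*1*8 = 1 - 32 = -31
sqrt(|disc|) = sqrt(31) = 5.5678
Real part = 1/(2*1) = 0.5000
Imag part = 5.5678/(2*1) = 2.7839

0.5000 ± 2.7839i


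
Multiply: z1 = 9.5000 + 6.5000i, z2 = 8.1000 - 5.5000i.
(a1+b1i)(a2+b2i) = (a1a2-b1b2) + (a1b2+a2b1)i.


Real = 9.5*8.1 - 6.5*(-5.5) = 76.95 - (-35.75) = 112.7
Imag = 9.5*(-5.5) + 8.1*6.5 = -52.25 + 52.65 = 0.4

112.7000 + 0.4000i


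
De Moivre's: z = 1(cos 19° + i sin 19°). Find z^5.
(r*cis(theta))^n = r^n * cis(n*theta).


r^5 = 1^5 = 1
n*theta = 5*19° = 95° = 95° (mod 360)
a = 1*cos(95°) = -0.0872
b = 1*sin(95°) = 0.9962

1 cis(95°) = -0.0872 + 0.9962i


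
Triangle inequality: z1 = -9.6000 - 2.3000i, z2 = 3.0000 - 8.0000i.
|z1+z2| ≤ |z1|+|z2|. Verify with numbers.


|z1| = sqrt((-9.6)^2 + (-2.3)^2) = sqrt(97.45) = 9.8717
|z2| = sqrt(3^2 + (-8)^2) = sqrt(73) = 8.5440
z1+z2 = -6.6000 - 10.3000i
|z1+z2| = sqrt(149.65) = 12.2332
|z1|+|z2| = 9.8717 + 8.5440 = 18.4157

|z1+z2| = 12.2332 ≤ |z1|+|z2| = 18.4157 (verified)


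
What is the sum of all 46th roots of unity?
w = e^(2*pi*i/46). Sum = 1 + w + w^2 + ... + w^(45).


The sum of all 46th roots of unity is 0.
Geometric series: (1 - w^46)/(1 - w) = (1-1)/(1-w) = 0 since w^46 = 1, w ≠ 1.
Alternatively: coefficient of z^45 in z^46 - 1 is 0.

0


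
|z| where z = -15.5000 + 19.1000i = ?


|z| = sqrt((-15.5)^2 + 19.1^2) = sqrt(240.25 + 364.81) = sqrt(605.06) = 24.5980

|z| = 24.5980


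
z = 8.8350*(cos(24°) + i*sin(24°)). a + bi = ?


a = 8.8350*cos(24°) = 8.8350*0.91355 = 8.0712
b = 8.8350*sin(24°) = 8.8350*0.40674 = 3.5935

8.0712 + 3.5935i


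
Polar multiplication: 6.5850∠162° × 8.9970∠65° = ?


r = 6.5850 * 8.9970 = 59.2452
theta = 162° + 65° = 227° = 227° (mod 360)

59.2452 cis(227°)


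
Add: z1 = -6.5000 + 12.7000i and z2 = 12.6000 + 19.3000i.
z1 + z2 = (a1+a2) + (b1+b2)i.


Real: -6.5 + 12.6 = 6.1
Imag: 12.7 + 19.3 = 32

6.1000 + 32.0000i


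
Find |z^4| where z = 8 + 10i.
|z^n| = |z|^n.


|z| = sqrt(64+100) = sqrt(164) = 12.8062
|z^4| = |z|^4 = (sqrt(164))^4 = 164^2 = 26896

|z^4| = 26896


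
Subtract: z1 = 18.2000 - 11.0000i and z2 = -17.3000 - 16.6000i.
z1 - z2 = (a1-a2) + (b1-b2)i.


Real: 18.2 + 17.3 = 35.5
Imag: -11 + 16.6 = 5.6

35.5000 + 5.6000i


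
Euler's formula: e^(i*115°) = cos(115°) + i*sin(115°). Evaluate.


cos(115°) = -0.4226
sin(115°) = 0.9063

e^(i*115°) = -0.4226 + 0.9063i


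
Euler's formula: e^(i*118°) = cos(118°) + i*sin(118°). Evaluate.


cos(118°) = -0.4695
sin(118°) = 0.8829

e^(i*118°) = -0.4695 + 0.8829i


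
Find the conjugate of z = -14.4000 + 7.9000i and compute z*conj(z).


z_bar = -14.4000 - 7.9000i
z*z_bar = (-14.4)^2 + 7.9^2 = 207.36 + 62.41 = 269.77

z_bar = -14.4000 - 7.9000i, z*z_bar = 269.77


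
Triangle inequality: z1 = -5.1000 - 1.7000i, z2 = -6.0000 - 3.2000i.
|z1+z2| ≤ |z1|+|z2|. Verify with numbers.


|z1| = sqrt((-5.1)^2 + (-1.7)^2) = sqrt(28.9) = 5.3759
|z2| = sqrt((-6)^2 + (-3.2)^2) = sqrt(46.24) = 6.8000
z1+z2 = -11.1000 - 4.9000i
|z1+z2| = sqrt(147.22) = 12.1334
|z1|+|z2| = 5.3759 + 6.8000 = 12.1759

|z1+z2| = 12.1334 ≤ |z1|+|z2| = 12.1759 (verified)


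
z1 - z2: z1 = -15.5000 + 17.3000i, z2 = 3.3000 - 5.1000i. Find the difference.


Real: -15.5 - 3.3 = -18.8
Imag: 17.3 + 5.1 = 22.4

-18.8000 + 22.4000i


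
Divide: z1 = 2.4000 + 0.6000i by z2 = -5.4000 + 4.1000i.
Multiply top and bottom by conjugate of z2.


Conjugate of z2 = -5.4000 - 4.1000i
Numerator: (2.4000 + 0.6000i)(-5.4000 - 4.1000i) = -10.5000 - 13.0800i
Denominator: (-5.4)^2 + 4.1^2 = 45.97
Result = (-10.5000 - 13.0800i)/45.97

-0.2284 - 0.2845i


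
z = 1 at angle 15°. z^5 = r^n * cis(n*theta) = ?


r^5 = 1^5 = 1
n*theta = 5*15° = 75° = 75° (mod 360)
a = 1*cos(75°) = 0.2588
b = 1*sin(75°) = 0.9659

1 cis(75°) = 0.2588 + 0.9659i


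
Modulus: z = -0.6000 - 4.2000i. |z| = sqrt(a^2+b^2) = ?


|z| = sqrt((-0.6)^2 + (-4.2)^2) = sqrt(0.36 + 17.64) = sqrt(18) = 4.2426

|z| = 4.2426


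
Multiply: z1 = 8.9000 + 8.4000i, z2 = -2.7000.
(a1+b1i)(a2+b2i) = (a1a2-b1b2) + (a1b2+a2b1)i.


Real = 8.9*(-2.7) - 8.4*0 = -24.03 - 0 = -24.03
Imag = 8.9*0 - (2.7)*8.4 = 0 - (22.68) = -22.68

-24.0300 - 22.6800i


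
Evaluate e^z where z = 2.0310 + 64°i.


e^2.0310 = 7.6217
cos(64°) = 0.43837
sin(64°) = 0.89879
Real = 7.6217*0.43837 = 3.3411
Imag = 7.6217*0.89879 = 6.8503

3.3411 + 6.8503i


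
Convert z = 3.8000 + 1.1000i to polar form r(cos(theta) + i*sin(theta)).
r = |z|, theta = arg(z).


r = sqrt(14.44+1.21) = sqrt(15.65) = 3.9560
theta = atan2(1.1, 3.8) = 16.1443 degrees

r = 3.9560, theta = 16.1443 degrees


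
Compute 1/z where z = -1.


|z|^2 = 1+0 = 1
1/z = (-1 - 0i)/1

1/z = -1.0000 + 0i


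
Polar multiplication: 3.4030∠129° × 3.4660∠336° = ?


r = 3.4030 * 3.4660 = 11.7948
theta = 129° + 336° = 465° = 105° (mod 360)

11.7948 cis(105°)


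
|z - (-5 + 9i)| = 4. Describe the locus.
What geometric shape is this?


|z - z0| = r is a circle with center z0 and radius r.
Center = (-5, 9), radius = 4

Circle with center (-5, 9) and radius 4


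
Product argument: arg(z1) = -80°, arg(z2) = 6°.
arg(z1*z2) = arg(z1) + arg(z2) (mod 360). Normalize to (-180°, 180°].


arg(z1*z2) = -80° + 6° = -74°
Normalized to (-180°, 180°]: -74°

-74°


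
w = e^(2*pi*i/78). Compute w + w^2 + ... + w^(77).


With w = e^(2*pi*i/78), all 78 of the 78th roots of unity w^0 = 1, w, ..., w^(77) sum to 0: 1 + w + ... + w^(77) = (1 - w^78)/(1 - w) = 0 since w^78 = 1, w ≠ 1.
Removing the root 1: w + w^2 + ... + w^(77) = 0 - 1 = -1

Sum = -1


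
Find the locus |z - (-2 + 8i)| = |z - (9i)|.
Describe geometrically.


Equal distances means the locus is the perpendicular bisector of z1 and z2.
Midpoint = ((-2+0)/2, (8+9)/2) = (-1.0000, 8.5000)

Perpendicular bisector through (-1.0000, 8.5000)


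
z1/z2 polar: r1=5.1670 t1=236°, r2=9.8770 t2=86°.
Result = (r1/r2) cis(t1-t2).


r = 5.1670 / 9.8770 = 0.5231
theta = 236° - 86° = 150° = 150° (mod 360)

0.5231 cis(150°)


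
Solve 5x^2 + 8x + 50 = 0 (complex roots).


disc = 8^2 - 4*5*50 = 64 - 1000 = -936
sqrt(|disc|) = sqrt(936) = 30.5941
Real part = -8/(2*5) = -0.8000
Imag part = 30.5941/(2*5) = 3.0594

-0.8000 ± 3.0594i


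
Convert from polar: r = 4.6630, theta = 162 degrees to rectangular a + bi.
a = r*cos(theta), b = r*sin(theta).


a = 4.6630*cos(162°) = 4.6630*(-0.95106) = -4.4348
b = 4.6630*sin(162°) = 4.6630*0.309 = 1.4409

-4.4348 + 1.4409i


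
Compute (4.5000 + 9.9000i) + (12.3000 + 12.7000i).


Real: 4.5 + 12.3 = 16.8
Imag: 9.9 + 12.7 = 22.6

16.8000 + 22.6000i


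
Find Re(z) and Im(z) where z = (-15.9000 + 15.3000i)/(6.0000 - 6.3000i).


Multiply by conjugate: (-15.9000 + 15.3000i)(6.0000 + 6.3000i) / (6^2 + (-6.3)^2)
Numerator real = -15.9*6 + 15.3*(-6.3) = -191.79
Numerator imag = 15.3*6 - (-15.9)*(-6.3) = -8.37
Denominator = 75.69
Re(z) = -191.79/75.69 = -2.5339
Im(z) = -8.37/75.69 = -0.1106

Re(z) = -2.5339, Im(z) = -0.1106


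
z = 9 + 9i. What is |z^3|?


|z| = sqrt(81+81) = sqrt(162) = 12.7279
|z^3| = |z|^3 = (sqrt(162))^3 = 162*sqrt(162)

|z^3| = 162*sqrt(162) ≈ 2061.9234


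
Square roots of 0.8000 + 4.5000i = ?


|z| = sqrt(0.64+20.25) = 4.5706
sqrt((|z|+a)/2) = sqrt((4.5706+0.8)/2) = sqrt(2.6853) = 1.6387
sqrt((|z|-a)/2) = sqrt((4.5706-0.8)/2) = sqrt(1.8853) = 1.3731

±(1.6387 + 1.3731i) i.e. 1.6387 + 1.3731i and -1.6387 - 1.3731i


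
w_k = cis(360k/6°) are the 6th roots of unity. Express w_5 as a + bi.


Angle = 360*5/6 = 300°
a = cos(300°) = 0.5000
b = sin(300°) = -0.8660

0.5000 - 0.8660i


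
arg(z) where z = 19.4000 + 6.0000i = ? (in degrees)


Re = 19.4, Im = 6
arg = atan2(6, 19.4) = 17.1857 degrees

arg(z) = 17.1857 degrees


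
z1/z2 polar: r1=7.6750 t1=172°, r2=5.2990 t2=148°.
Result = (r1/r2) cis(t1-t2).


r = 7.6750 / 5.2990 = 1.4484
theta = 172° - 148° = 24° = 24° (mod 360)

1.4484 cis(24°)


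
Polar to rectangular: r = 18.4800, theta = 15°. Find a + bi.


a = 18.4800*cos(15°) = 18.4800*0.965926 = 17.8503
b = 18.4800*sin(15°) = 18.4800*0.25882 = 4.7830

17.8503 + 4.7830i


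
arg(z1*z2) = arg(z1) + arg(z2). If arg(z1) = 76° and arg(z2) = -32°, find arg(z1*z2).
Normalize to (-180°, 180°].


arg(z1*z2) = 76° - 32° = 44°
Normalized to (-180°, 180°]: 44°

44°


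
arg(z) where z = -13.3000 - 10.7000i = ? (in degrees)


Re = -13.3, Im = -10.7
arg = atan2(-10.7, -13.3) = -141.1829 degrees

arg(z) = -141.1829 degrees


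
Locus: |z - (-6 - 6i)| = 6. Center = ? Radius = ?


|z - z0| = r is a circle with center z0 and radius r.
Center = (-6, -6), radius = 6

Circle with center (-6, -6) and radius 6


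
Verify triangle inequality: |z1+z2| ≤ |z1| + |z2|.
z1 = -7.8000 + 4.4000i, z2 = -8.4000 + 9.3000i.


|z1| = sqrt((-7.8)^2 + 4.4^2) = sqrt(80.2) = 8.9554
|z2| = sqrt((-8.4)^2 + 9.3^2) = sqrt(157.05) = 12.5320
z1+z2 = -16.2000 + 13.7000i
|z1+z2| = sqrt(450.13) = 21.2163
|z1|+|z2| = 8.9554 + 12.5320 = 21.4874

|z1+z2| = 21.2163 ≤ |z1|+|z2| = 21.4874 (verified)


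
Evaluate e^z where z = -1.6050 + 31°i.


e^-1.6050 = 0.2009
cos(31°) = 0.8572
sin(31°) = 0.515
Real = 0.2009*0.8572 = 0.1722
Imag = 0.2009*0.515 = 0.1035

0.1722 + 0.1035i


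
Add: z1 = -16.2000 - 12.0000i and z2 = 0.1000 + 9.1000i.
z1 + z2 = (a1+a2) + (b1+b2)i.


Real: -16.2 + 0.1 = -16.1
Imag: -12 + 9.1 = -2.9

-16.1000 - 2.9000i


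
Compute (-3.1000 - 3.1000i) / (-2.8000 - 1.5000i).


Conjugate of z2 = -2.8000 + 1.5000i
Numerator: (-3.1000 - 3.1000i)(-2.8000 + 1.5000i) = 13.3300 + 4.0300i
Denominator: (-2.8)^2 + (-1.5)^2 = 10.09
Result = (13.3300 + 4.0300i)/10.09

1.3211 + 0.3994i


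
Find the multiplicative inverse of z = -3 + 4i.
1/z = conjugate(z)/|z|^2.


|z|^2 = 9+16 = 25
1/z = (-3 - 4i)/25

1/z = -0.1200 - 0.1600i


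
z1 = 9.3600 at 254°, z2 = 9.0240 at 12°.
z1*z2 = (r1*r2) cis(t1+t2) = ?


r = 9.3600 * 9.0240 = 84.4646
theta = 254° + 12° = 266° = 266° (mod 360)

84.4646 cis(266°)


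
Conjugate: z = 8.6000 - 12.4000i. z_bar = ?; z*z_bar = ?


z_bar = 8.6000 + 12.4000i
z*z_bar = 8.6^2 + (-12.4)^2 = 73.96 + 153.76 = 227.72

z_bar = 8.6000 + 12.4000i, z*z_bar = 227.72


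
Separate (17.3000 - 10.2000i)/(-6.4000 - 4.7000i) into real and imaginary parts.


Multiply by conjugate: (17.3000 - 10.2000i)(-6.4000 + 4.7000i) / ((-6.4)^2 + (-4.7)^2)
Numerator real = 17.3*(-6.4) - (10.2)*(-4.7) = -62.78
Numerator imag = -10.2*(-6.4) - 17.3*(-4.7) = 146.59
Denominator = 63.05
Re(z) = -62.78/63.05 = -0.9957
Im(z) = 146.59/63.05 = 2.3250

Re(z) = -0.9957, Im(z) = 2.3250


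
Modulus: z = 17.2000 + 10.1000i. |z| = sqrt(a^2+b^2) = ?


|z| = sqrt(17.2^2 + 10.1^2) = sqrt(295.84 + 102.01) = sqrt(397.85) = 19.9462

|z| = 19.9462


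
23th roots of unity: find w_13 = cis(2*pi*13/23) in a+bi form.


Angle = 360*13/23 = 203.4783°
a = cos(203.4783°) = -0.9172
b = sin(203.4783°) = -0.3984

-0.9172 - 0.3984i


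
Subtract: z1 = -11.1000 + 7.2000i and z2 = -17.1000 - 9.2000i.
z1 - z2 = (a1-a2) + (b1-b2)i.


Real: -11.1 + 17.1 = 6
Imag: 7.2 + 9.2 = 16.4

6.0000 + 16.4000i


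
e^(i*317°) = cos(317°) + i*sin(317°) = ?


cos(317°) = 0.7314
sin(317°) = -0.6820

e^(i*317°) = 0.7314 - 0.6820i


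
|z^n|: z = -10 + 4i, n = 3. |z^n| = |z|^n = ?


|z| = sqrt(100+16) = sqrt(116) = 10.7703
|z^3| = |z|^3 = (sqrt(116))^3 = 116*sqrt(116)

|z^3| = 116*sqrt(116) ≈ 1249.3582


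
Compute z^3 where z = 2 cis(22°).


r^3 = 2^3 = 8
n*theta = 3*22° = 66° = 66° (mod 360)
a = 8*cos(66°) = 3.2539
b = 8*sin(66°) = 7.3084

8 cis(66°) = 3.2539 + 7.3084i


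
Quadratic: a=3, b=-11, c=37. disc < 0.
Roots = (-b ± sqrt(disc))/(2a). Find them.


disc = (-11)^2 - 4*3*37 = 121 - 444 = -323
sqrt(|disc|) = sqrt(323) = 17.9722
Real part = 11/(2*3) = 1.8333
Imag part = 17.9722/(2*3) = 2.9954

1.8333 ± 2.9954i
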